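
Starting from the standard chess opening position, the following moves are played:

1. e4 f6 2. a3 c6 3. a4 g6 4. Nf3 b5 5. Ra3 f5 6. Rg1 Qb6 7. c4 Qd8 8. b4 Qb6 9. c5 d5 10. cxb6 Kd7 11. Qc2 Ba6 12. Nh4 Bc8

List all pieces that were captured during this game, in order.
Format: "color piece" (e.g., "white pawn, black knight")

Tracking captures:
  cxb6: captured black queen

black queen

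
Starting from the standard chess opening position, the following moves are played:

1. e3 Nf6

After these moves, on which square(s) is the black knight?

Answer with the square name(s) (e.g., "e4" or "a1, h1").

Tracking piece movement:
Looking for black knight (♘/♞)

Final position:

  a b c d e f g h
  ─────────────────
8│♜ ♞ ♝ ♛ ♚ ♝ · ♜│8
7│♟ ♟ ♟ ♟ ♟ ♟ ♟ ♟│7
6│· · · · · ♞ · ·│6
5│· · · · · · · ·│5
4│· · · · · · · ·│4
3│· · · · ♙ · · ·│3
2│♙ ♙ ♙ ♙ · ♙ ♙ ♙│2
1│♖ ♘ ♗ ♕ ♔ ♗ ♘ ♖│1
  ─────────────────
  a b c d e f g h


b8, f6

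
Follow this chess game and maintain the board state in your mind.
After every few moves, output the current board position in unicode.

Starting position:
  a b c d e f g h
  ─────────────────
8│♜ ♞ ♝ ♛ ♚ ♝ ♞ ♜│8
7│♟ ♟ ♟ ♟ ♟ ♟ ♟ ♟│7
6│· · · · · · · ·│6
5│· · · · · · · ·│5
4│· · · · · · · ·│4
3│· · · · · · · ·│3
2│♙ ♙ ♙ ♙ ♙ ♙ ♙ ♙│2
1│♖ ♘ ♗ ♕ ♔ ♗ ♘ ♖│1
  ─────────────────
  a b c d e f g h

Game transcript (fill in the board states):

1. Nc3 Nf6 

  a b c d e f g h
  ─────────────────
8│♜ ♞ ♝ ♛ ♚ ♝ · ♜│8
7│♟ ♟ ♟ ♟ ♟ ♟ ♟ ♟│7
6│· · · · · ♞ · ·│6
5│· · · · · · · ·│5
4│· · · · · · · ·│4
3│· · ♘ · · · · ·│3
2│♙ ♙ ♙ ♙ ♙ ♙ ♙ ♙│2
1│♖ · ♗ ♕ ♔ ♗ ♘ ♖│1
  ─────────────────
  a b c d e f g h

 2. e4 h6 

  a b c d e f g h
  ─────────────────
8│♜ ♞ ♝ ♛ ♚ ♝ · ♜│8
7│♟ ♟ ♟ ♟ ♟ ♟ ♟ ·│7
6│· · · · · ♞ · ♟│6
5│· · · · · · · ·│5
4│· · · · ♙ · · ·│4
3│· · ♘ · · · · ·│3
2│♙ ♙ ♙ ♙ · ♙ ♙ ♙│2
1│♖ · ♗ ♕ ♔ ♗ ♘ ♖│1
  ─────────────────
  a b c d e f g h

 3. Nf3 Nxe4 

  a b c d e f g h
  ─────────────────
8│♜ ♞ ♝ ♛ ♚ ♝ · ♜│8
7│♟ ♟ ♟ ♟ ♟ ♟ ♟ ·│7
6│· · · · · · · ♟│6
5│· · · · · · · ·│5
4│· · · · ♞ · · ·│4
3│· · ♘ · · ♘ · ·│3
2│♙ ♙ ♙ ♙ · ♙ ♙ ♙│2
1│♖ · ♗ ♕ ♔ ♗ · ♖│1
  ─────────────────
  a b c d e f g h

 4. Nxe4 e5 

  a b c d e f g h
  ─────────────────
8│♜ ♞ ♝ ♛ ♚ ♝ · ♜│8
7│♟ ♟ ♟ ♟ · ♟ ♟ ·│7
6│· · · · · · · ♟│6
5│· · · · ♟ · · ·│5
4│· · · · ♘ · · ·│4
3│· · · · · ♘ · ·│3
2│♙ ♙ ♙ ♙ · ♙ ♙ ♙│2
1│♖ · ♗ ♕ ♔ ♗ · ♖│1
  ─────────────────
  a b c d e f g h

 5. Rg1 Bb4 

  a b c d e f g h
  ─────────────────
8│♜ ♞ ♝ ♛ ♚ · · ♜│8
7│♟ ♟ ♟ ♟ · ♟ ♟ ·│7
6│· · · · · · · ♟│6
5│· · · · ♟ · · ·│5
4│· ♝ · · ♘ · · ·│4
3│· · · · · ♘ · ·│3
2│♙ ♙ ♙ ♙ · ♙ ♙ ♙│2
1│♖ · ♗ ♕ ♔ ♗ ♖ ·│1
  ─────────────────
  a b c d e f g h



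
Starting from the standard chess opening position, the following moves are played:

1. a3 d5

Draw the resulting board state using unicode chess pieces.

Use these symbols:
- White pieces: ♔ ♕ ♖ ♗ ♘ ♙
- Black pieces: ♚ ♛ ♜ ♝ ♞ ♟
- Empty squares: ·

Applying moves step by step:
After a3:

♜ ♞ ♝ ♛ ♚ ♝ ♞ ♜
♟ ♟ ♟ ♟ ♟ ♟ ♟ ♟
· · · · · · · ·
· · · · · · · ·
· · · · · · · ·
♙ · · · · · · ·
· ♙ ♙ ♙ ♙ ♙ ♙ ♙
♖ ♘ ♗ ♕ ♔ ♗ ♘ ♖


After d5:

♜ ♞ ♝ ♛ ♚ ♝ ♞ ♜
♟ ♟ ♟ · ♟ ♟ ♟ ♟
· · · · · · · ·
· · · ♟ · · · ·
· · · · · · · ·
♙ · · · · · · ·
· ♙ ♙ ♙ ♙ ♙ ♙ ♙
♖ ♘ ♗ ♕ ♔ ♗ ♘ ♖



  a b c d e f g h
  ─────────────────
8│♜ ♞ ♝ ♛ ♚ ♝ ♞ ♜│8
7│♟ ♟ ♟ · ♟ ♟ ♟ ♟│7
6│· · · · · · · ·│6
5│· · · ♟ · · · ·│5
4│· · · · · · · ·│4
3│♙ · · · · · · ·│3
2│· ♙ ♙ ♙ ♙ ♙ ♙ ♙│2
1│♖ ♘ ♗ ♕ ♔ ♗ ♘ ♖│1
  ─────────────────
  a b c d e f g h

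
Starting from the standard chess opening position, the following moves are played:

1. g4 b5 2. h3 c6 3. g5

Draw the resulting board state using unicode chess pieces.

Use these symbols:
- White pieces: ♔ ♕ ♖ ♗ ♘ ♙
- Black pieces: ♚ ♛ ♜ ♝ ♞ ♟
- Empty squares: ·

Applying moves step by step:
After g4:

♜ ♞ ♝ ♛ ♚ ♝ ♞ ♜
♟ ♟ ♟ ♟ ♟ ♟ ♟ ♟
· · · · · · · ·
· · · · · · · ·
· · · · · · ♙ ·
· · · · · · · ·
♙ ♙ ♙ ♙ ♙ ♙ · ♙
♖ ♘ ♗ ♕ ♔ ♗ ♘ ♖


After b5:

♜ ♞ ♝ ♛ ♚ ♝ ♞ ♜
♟ · ♟ ♟ ♟ ♟ ♟ ♟
· · · · · · · ·
· ♟ · · · · · ·
· · · · · · ♙ ·
· · · · · · · ·
♙ ♙ ♙ ♙ ♙ ♙ · ♙
♖ ♘ ♗ ♕ ♔ ♗ ♘ ♖


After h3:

♜ ♞ ♝ ♛ ♚ ♝ ♞ ♜
♟ · ♟ ♟ ♟ ♟ ♟ ♟
· · · · · · · ·
· ♟ · · · · · ·
· · · · · · ♙ ·
· · · · · · · ♙
♙ ♙ ♙ ♙ ♙ ♙ · ·
♖ ♘ ♗ ♕ ♔ ♗ ♘ ♖


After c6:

♜ ♞ ♝ ♛ ♚ ♝ ♞ ♜
♟ · · ♟ ♟ ♟ ♟ ♟
· · ♟ · · · · ·
· ♟ · · · · · ·
· · · · · · ♙ ·
· · · · · · · ♙
♙ ♙ ♙ ♙ ♙ ♙ · ·
♖ ♘ ♗ ♕ ♔ ♗ ♘ ♖


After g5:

♜ ♞ ♝ ♛ ♚ ♝ ♞ ♜
♟ · · ♟ ♟ ♟ ♟ ♟
· · ♟ · · · · ·
· ♟ · · · · ♙ ·
· · · · · · · ·
· · · · · · · ♙
♙ ♙ ♙ ♙ ♙ ♙ · ·
♖ ♘ ♗ ♕ ♔ ♗ ♘ ♖



  a b c d e f g h
  ─────────────────
8│♜ ♞ ♝ ♛ ♚ ♝ ♞ ♜│8
7│♟ · · ♟ ♟ ♟ ♟ ♟│7
6│· · ♟ · · · · ·│6
5│· ♟ · · · · ♙ ·│5
4│· · · · · · · ·│4
3│· · · · · · · ♙│3
2│♙ ♙ ♙ ♙ ♙ ♙ · ·│2
1│♖ ♘ ♗ ♕ ♔ ♗ ♘ ♖│1
  ─────────────────
  a b c d e f g h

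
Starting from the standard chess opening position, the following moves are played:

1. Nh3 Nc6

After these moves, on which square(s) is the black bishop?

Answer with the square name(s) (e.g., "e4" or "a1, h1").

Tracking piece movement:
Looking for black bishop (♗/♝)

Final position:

  a b c d e f g h
  ─────────────────
8│♜ · ♝ ♛ ♚ ♝ ♞ ♜│8
7│♟ ♟ ♟ ♟ ♟ ♟ ♟ ♟│7
6│· · ♞ · · · · ·│6
5│· · · · · · · ·│5
4│· · · · · · · ·│4
3│· · · · · · · ♘│3
2│♙ ♙ ♙ ♙ ♙ ♙ ♙ ♙│2
1│♖ ♘ ♗ ♕ ♔ ♗ · ♖│1
  ─────────────────
  a b c d e f g h


c8, f8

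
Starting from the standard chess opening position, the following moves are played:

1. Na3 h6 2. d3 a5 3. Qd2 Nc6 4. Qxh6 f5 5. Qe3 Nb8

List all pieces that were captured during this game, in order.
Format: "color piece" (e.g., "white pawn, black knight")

Tracking captures:
  Qxh6: captured black pawn

black pawn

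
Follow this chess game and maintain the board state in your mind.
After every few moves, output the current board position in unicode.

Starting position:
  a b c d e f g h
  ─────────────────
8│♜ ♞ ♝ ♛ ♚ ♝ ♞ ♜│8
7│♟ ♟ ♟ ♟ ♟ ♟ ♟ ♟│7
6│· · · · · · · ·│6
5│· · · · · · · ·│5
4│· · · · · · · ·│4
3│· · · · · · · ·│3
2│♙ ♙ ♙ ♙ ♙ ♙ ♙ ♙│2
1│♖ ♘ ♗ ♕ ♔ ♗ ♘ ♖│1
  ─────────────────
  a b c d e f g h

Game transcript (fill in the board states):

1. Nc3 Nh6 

  a b c d e f g h
  ─────────────────
8│♜ ♞ ♝ ♛ ♚ ♝ · ♜│8
7│♟ ♟ ♟ ♟ ♟ ♟ ♟ ♟│7
6│· · · · · · · ♞│6
5│· · · · · · · ·│5
4│· · · · · · · ·│4
3│· · ♘ · · · · ·│3
2│♙ ♙ ♙ ♙ ♙ ♙ ♙ ♙│2
1│♖ · ♗ ♕ ♔ ♗ ♘ ♖│1
  ─────────────────
  a b c d e f g h

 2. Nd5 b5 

  a b c d e f g h
  ─────────────────
8│♜ ♞ ♝ ♛ ♚ ♝ · ♜│8
7│♟ · ♟ ♟ ♟ ♟ ♟ ♟│7
6│· · · · · · · ♞│6
5│· ♟ · ♘ · · · ·│5
4│· · · · · · · ·│4
3│· · · · · · · ·│3
2│♙ ♙ ♙ ♙ ♙ ♙ ♙ ♙│2
1│♖ · ♗ ♕ ♔ ♗ ♘ ♖│1
  ─────────────────
  a b c d e f g h

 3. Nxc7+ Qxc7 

  a b c d e f g h
  ─────────────────
8│♜ ♞ ♝ · ♚ ♝ · ♜│8
7│♟ · ♛ ♟ ♟ ♟ ♟ ♟│7
6│· · · · · · · ♞│6
5│· ♟ · · · · · ·│5
4│· · · · · · · ·│4
3│· · · · · · · ·│3
2│♙ ♙ ♙ ♙ ♙ ♙ ♙ ♙│2
1│♖ · ♗ ♕ ♔ ♗ ♘ ♖│1
  ─────────────────
  a b c d e f g h

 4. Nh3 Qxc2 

  a b c d e f g h
  ─────────────────
8│♜ ♞ ♝ · ♚ ♝ · ♜│8
7│♟ · · ♟ ♟ ♟ ♟ ♟│7
6│· · · · · · · ♞│6
5│· ♟ · · · · · ·│5
4│· · · · · · · ·│4
3│· · · · · · · ♘│3
2│♙ ♙ ♛ ♙ ♙ ♙ ♙ ♙│2
1│♖ · ♗ ♕ ♔ ♗ · ♖│1
  ─────────────────
  a b c d e f g h



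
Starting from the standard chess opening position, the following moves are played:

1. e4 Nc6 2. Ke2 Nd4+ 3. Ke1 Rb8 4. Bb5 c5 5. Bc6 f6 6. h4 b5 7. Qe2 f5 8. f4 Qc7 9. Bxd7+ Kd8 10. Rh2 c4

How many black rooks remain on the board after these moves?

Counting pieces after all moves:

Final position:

  a b c d e f g h
  ─────────────────
8│· ♜ ♝ ♚ · ♝ ♞ ♜│8
7│♟ · ♛ ♗ ♟ · ♟ ♟│7
6│· · · · · · · ·│6
5│· ♟ · · · ♟ · ·│5
4│· · ♟ ♞ ♙ ♙ · ♙│4
3│· · · · · · · ·│3
2│♙ ♙ ♙ ♙ ♕ · ♙ ♖│2
1│♖ ♘ ♗ · ♔ · ♘ ·│1
  ─────────────────
  a b c d e f g h


2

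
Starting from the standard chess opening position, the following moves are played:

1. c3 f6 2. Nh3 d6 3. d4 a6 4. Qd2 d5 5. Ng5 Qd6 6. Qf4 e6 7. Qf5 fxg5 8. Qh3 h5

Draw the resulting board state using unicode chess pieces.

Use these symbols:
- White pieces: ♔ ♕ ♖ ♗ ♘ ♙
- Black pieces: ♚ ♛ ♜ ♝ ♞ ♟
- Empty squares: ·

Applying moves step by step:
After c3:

♜ ♞ ♝ ♛ ♚ ♝ ♞ ♜
♟ ♟ ♟ ♟ ♟ ♟ ♟ ♟
· · · · · · · ·
· · · · · · · ·
· · · · · · · ·
· · ♙ · · · · ·
♙ ♙ · ♙ ♙ ♙ ♙ ♙
♖ ♘ ♗ ♕ ♔ ♗ ♘ ♖


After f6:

♜ ♞ ♝ ♛ ♚ ♝ ♞ ♜
♟ ♟ ♟ ♟ ♟ · ♟ ♟
· · · · · ♟ · ·
· · · · · · · ·
· · · · · · · ·
· · ♙ · · · · ·
♙ ♙ · ♙ ♙ ♙ ♙ ♙
♖ ♘ ♗ ♕ ♔ ♗ ♘ ♖


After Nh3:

♜ ♞ ♝ ♛ ♚ ♝ ♞ ♜
♟ ♟ ♟ ♟ ♟ · ♟ ♟
· · · · · ♟ · ·
· · · · · · · ·
· · · · · · · ·
· · ♙ · · · · ♘
♙ ♙ · ♙ ♙ ♙ ♙ ♙
♖ ♘ ♗ ♕ ♔ ♗ · ♖


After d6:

♜ ♞ ♝ ♛ ♚ ♝ ♞ ♜
♟ ♟ ♟ · ♟ · ♟ ♟
· · · ♟ · ♟ · ·
· · · · · · · ·
· · · · · · · ·
· · ♙ · · · · ♘
♙ ♙ · ♙ ♙ ♙ ♙ ♙
♖ ♘ ♗ ♕ ♔ ♗ · ♖


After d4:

♜ ♞ ♝ ♛ ♚ ♝ ♞ ♜
♟ ♟ ♟ · ♟ · ♟ ♟
· · · ♟ · ♟ · ·
· · · · · · · ·
· · · ♙ · · · ·
· · ♙ · · · · ♘
♙ ♙ · · ♙ ♙ ♙ ♙
♖ ♘ ♗ ♕ ♔ ♗ · ♖


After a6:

♜ ♞ ♝ ♛ ♚ ♝ ♞ ♜
· ♟ ♟ · ♟ · ♟ ♟
♟ · · ♟ · ♟ · ·
· · · · · · · ·
· · · ♙ · · · ·
· · ♙ · · · · ♘
♙ ♙ · · ♙ ♙ ♙ ♙
♖ ♘ ♗ ♕ ♔ ♗ · ♖


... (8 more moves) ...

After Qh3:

♜ ♞ ♝ · ♚ ♝ ♞ ♜
· ♟ ♟ · · · ♟ ♟
♟ · · ♛ ♟ · · ·
· · · ♟ · · ♟ ·
· · · ♙ · · · ·
· · ♙ · · · · ♕
♙ ♙ · · ♙ ♙ ♙ ♙
♖ ♘ ♗ · ♔ ♗ · ♖


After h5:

♜ ♞ ♝ · ♚ ♝ ♞ ♜
· ♟ ♟ · · · ♟ ·
♟ · · ♛ ♟ · · ·
· · · ♟ · · ♟ ♟
· · · ♙ · · · ·
· · ♙ · · · · ♕
♙ ♙ · · ♙ ♙ ♙ ♙
♖ ♘ ♗ · ♔ ♗ · ♖



  a b c d e f g h
  ─────────────────
8│♜ ♞ ♝ · ♚ ♝ ♞ ♜│8
7│· ♟ ♟ · · · ♟ ·│7
6│♟ · · ♛ ♟ · · ·│6
5│· · · ♟ · · ♟ ♟│5
4│· · · ♙ · · · ·│4
3│· · ♙ · · · · ♕│3
2│♙ ♙ · · ♙ ♙ ♙ ♙│2
1│♖ ♘ ♗ · ♔ ♗ · ♖│1
  ─────────────────
  a b c d e f g h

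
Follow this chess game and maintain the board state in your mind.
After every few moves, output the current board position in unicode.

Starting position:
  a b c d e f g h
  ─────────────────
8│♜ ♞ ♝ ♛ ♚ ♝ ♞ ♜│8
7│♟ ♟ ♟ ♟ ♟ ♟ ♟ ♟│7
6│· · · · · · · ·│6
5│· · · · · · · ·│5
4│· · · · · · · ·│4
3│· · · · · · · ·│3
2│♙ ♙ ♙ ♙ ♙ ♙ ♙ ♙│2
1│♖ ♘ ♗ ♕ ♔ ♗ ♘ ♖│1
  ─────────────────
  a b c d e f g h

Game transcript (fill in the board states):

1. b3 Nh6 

  a b c d e f g h
  ─────────────────
8│♜ ♞ ♝ ♛ ♚ ♝ · ♜│8
7│♟ ♟ ♟ ♟ ♟ ♟ ♟ ♟│7
6│· · · · · · · ♞│6
5│· · · · · · · ·│5
4│· · · · · · · ·│4
3│· ♙ · · · · · ·│3
2│♙ · ♙ ♙ ♙ ♙ ♙ ♙│2
1│♖ ♘ ♗ ♕ ♔ ♗ ♘ ♖│1
  ─────────────────
  a b c d e f g h

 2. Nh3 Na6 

  a b c d e f g h
  ─────────────────
8│♜ · ♝ ♛ ♚ ♝ · ♜│8
7│♟ ♟ ♟ ♟ ♟ ♟ ♟ ♟│7
6│♞ · · · · · · ♞│6
5│· · · · · · · ·│5
4│· · · · · · · ·│4
3│· ♙ · · · · · ♘│3
2│♙ · ♙ ♙ ♙ ♙ ♙ ♙│2
1│♖ ♘ ♗ ♕ ♔ ♗ · ♖│1
  ─────────────────
  a b c d e f g h

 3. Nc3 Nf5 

  a b c d e f g h
  ─────────────────
8│♜ · ♝ ♛ ♚ ♝ · ♜│8
7│♟ ♟ ♟ ♟ ♟ ♟ ♟ ♟│7
6│♞ · · · · · · ·│6
5│· · · · · ♞ · ·│5
4│· · · · · · · ·│4
3│· ♙ ♘ · · · · ♘│3
2│♙ · ♙ ♙ ♙ ♙ ♙ ♙│2
1│♖ · ♗ ♕ ♔ ♗ · ♖│1
  ─────────────────
  a b c d e f g h

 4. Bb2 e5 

  a b c d e f g h
  ─────────────────
8│♜ · ♝ ♛ ♚ ♝ · ♜│8
7│♟ ♟ ♟ ♟ · ♟ ♟ ♟│7
6│♞ · · · · · · ·│6
5│· · · · ♟ ♞ · ·│5
4│· · · · · · · ·│4
3│· ♙ ♘ · · · · ♘│3
2│♙ ♗ ♙ ♙ ♙ ♙ ♙ ♙│2
1│♖ · · ♕ ♔ ♗ · ♖│1
  ─────────────────
  a b c d e f g h

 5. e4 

  a b c d e f g h
  ─────────────────
8│♜ · ♝ ♛ ♚ ♝ · ♜│8
7│♟ ♟ ♟ ♟ · ♟ ♟ ♟│7
6│♞ · · · · · · ·│6
5│· · · · ♟ ♞ · ·│5
4│· · · · ♙ · · ·│4
3│· ♙ ♘ · · · · ♘│3
2│♙ ♗ ♙ ♙ · ♙ ♙ ♙│2
1│♖ · · ♕ ♔ ♗ · ♖│1
  ─────────────────
  a b c d e f g h


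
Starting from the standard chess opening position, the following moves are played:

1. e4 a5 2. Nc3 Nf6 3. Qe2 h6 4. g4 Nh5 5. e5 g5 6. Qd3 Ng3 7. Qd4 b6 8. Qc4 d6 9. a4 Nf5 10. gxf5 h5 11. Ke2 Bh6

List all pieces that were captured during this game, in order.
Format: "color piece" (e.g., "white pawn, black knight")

Tracking captures:
  gxf5: captured black knight

black knight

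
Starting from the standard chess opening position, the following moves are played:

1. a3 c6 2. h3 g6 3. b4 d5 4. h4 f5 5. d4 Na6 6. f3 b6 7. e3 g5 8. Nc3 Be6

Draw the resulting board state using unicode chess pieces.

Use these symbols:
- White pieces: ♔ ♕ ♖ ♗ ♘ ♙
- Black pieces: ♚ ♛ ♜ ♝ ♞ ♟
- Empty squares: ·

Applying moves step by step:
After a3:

♜ ♞ ♝ ♛ ♚ ♝ ♞ ♜
♟ ♟ ♟ ♟ ♟ ♟ ♟ ♟
· · · · · · · ·
· · · · · · · ·
· · · · · · · ·
♙ · · · · · · ·
· ♙ ♙ ♙ ♙ ♙ ♙ ♙
♖ ♘ ♗ ♕ ♔ ♗ ♘ ♖


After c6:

♜ ♞ ♝ ♛ ♚ ♝ ♞ ♜
♟ ♟ · ♟ ♟ ♟ ♟ ♟
· · ♟ · · · · ·
· · · · · · · ·
· · · · · · · ·
♙ · · · · · · ·
· ♙ ♙ ♙ ♙ ♙ ♙ ♙
♖ ♘ ♗ ♕ ♔ ♗ ♘ ♖


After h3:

♜ ♞ ♝ ♛ ♚ ♝ ♞ ♜
♟ ♟ · ♟ ♟ ♟ ♟ ♟
· · ♟ · · · · ·
· · · · · · · ·
· · · · · · · ·
♙ · · · · · · ♙
· ♙ ♙ ♙ ♙ ♙ ♙ ·
♖ ♘ ♗ ♕ ♔ ♗ ♘ ♖


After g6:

♜ ♞ ♝ ♛ ♚ ♝ ♞ ♜
♟ ♟ · ♟ ♟ ♟ · ♟
· · ♟ · · · ♟ ·
· · · · · · · ·
· · · · · · · ·
♙ · · · · · · ♙
· ♙ ♙ ♙ ♙ ♙ ♙ ·
♖ ♘ ♗ ♕ ♔ ♗ ♘ ♖


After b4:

♜ ♞ ♝ ♛ ♚ ♝ ♞ ♜
♟ ♟ · ♟ ♟ ♟ · ♟
· · ♟ · · · ♟ ·
· · · · · · · ·
· ♙ · · · · · ·
♙ · · · · · · ♙
· · ♙ ♙ ♙ ♙ ♙ ·
♖ ♘ ♗ ♕ ♔ ♗ ♘ ♖


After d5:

♜ ♞ ♝ ♛ ♚ ♝ ♞ ♜
♟ ♟ · · ♟ ♟ · ♟
· · ♟ · · · ♟ ·
· · · ♟ · · · ·
· ♙ · · · · · ·
♙ · · · · · · ♙
· · ♙ ♙ ♙ ♙ ♙ ·
♖ ♘ ♗ ♕ ♔ ♗ ♘ ♖


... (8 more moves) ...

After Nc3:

♜ · ♝ ♛ ♚ ♝ ♞ ♜
♟ · · · ♟ · · ♟
♞ ♟ ♟ · · · · ·
· · · ♟ · ♟ ♟ ·
· ♙ · ♙ · · · ♙
♙ · ♘ · ♙ ♙ · ·
· · ♙ · · · ♙ ·
♖ · ♗ ♕ ♔ ♗ ♘ ♖


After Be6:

♜ · · ♛ ♚ ♝ ♞ ♜
♟ · · · ♟ · · ♟
♞ ♟ ♟ · ♝ · · ·
· · · ♟ · ♟ ♟ ·
· ♙ · ♙ · · · ♙
♙ · ♘ · ♙ ♙ · ·
· · ♙ · · · ♙ ·
♖ · ♗ ♕ ♔ ♗ ♘ ♖



  a b c d e f g h
  ─────────────────
8│♜ · · ♛ ♚ ♝ ♞ ♜│8
7│♟ · · · ♟ · · ♟│7
6│♞ ♟ ♟ · ♝ · · ·│6
5│· · · ♟ · ♟ ♟ ·│5
4│· ♙ · ♙ · · · ♙│4
3│♙ · ♘ · ♙ ♙ · ·│3
2│· · ♙ · · · ♙ ·│2
1│♖ · ♗ ♕ ♔ ♗ ♘ ♖│1
  ─────────────────
  a b c d e f g h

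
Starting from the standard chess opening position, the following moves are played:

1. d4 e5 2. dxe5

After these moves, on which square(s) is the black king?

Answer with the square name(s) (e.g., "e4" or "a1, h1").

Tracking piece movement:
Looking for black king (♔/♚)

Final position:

  a b c d e f g h
  ─────────────────
8│♜ ♞ ♝ ♛ ♚ ♝ ♞ ♜│8
7│♟ ♟ ♟ ♟ · ♟ ♟ ♟│7
6│· · · · · · · ·│6
5│· · · · ♙ · · ·│5
4│· · · · · · · ·│4
3│· · · · · · · ·│3
2│♙ ♙ ♙ · ♙ ♙ ♙ ♙│2
1│♖ ♘ ♗ ♕ ♔ ♗ ♘ ♖│1
  ─────────────────
  a b c d e f g h


e8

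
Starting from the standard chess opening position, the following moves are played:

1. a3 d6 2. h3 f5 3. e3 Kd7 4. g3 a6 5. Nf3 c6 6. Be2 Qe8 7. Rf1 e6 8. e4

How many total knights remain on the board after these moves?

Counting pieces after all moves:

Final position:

  a b c d e f g h
  ─────────────────
8│♜ ♞ ♝ · ♛ ♝ ♞ ♜│8
7│· ♟ · ♚ · · ♟ ♟│7
6│♟ · ♟ ♟ ♟ · · ·│6
5│· · · · · ♟ · ·│5
4│· · · · ♙ · · ·│4
3│♙ · · · · ♘ ♙ ♙│3
2│· ♙ ♙ ♙ ♗ ♙ · ·│2
1│♖ ♘ ♗ ♕ ♔ ♖ · ·│1
  ─────────────────
  a b c d e f g h


4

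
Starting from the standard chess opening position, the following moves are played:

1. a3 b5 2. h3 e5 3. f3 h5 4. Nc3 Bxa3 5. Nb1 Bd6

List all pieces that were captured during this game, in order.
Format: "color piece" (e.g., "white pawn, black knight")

Tracking captures:
  Bxa3: captured white pawn

white pawn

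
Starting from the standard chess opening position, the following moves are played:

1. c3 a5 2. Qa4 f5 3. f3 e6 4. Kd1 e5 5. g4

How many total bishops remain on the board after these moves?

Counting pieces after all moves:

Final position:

  a b c d e f g h
  ─────────────────
8│♜ ♞ ♝ ♛ ♚ ♝ ♞ ♜│8
7│· ♟ ♟ ♟ · · ♟ ♟│7
6│· · · · · · · ·│6
5│♟ · · · ♟ ♟ · ·│5
4│♕ · · · · · ♙ ·│4
3│· · ♙ · · ♙ · ·│3
2│♙ ♙ · ♙ ♙ · · ♙│2
1│♖ ♘ ♗ ♔ · ♗ ♘ ♖│1
  ─────────────────
  a b c d e f g h


4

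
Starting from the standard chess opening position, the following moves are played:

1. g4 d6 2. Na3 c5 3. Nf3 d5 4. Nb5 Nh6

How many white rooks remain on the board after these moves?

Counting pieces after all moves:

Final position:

  a b c d e f g h
  ─────────────────
8│♜ ♞ ♝ ♛ ♚ ♝ · ♜│8
7│♟ ♟ · · ♟ ♟ ♟ ♟│7
6│· · · · · · · ♞│6
5│· ♘ ♟ ♟ · · · ·│5
4│· · · · · · ♙ ·│4
3│· · · · · ♘ · ·│3
2│♙ ♙ ♙ ♙ ♙ ♙ · ♙│2
1│♖ · ♗ ♕ ♔ ♗ · ♖│1
  ─────────────────
  a b c d e f g h


2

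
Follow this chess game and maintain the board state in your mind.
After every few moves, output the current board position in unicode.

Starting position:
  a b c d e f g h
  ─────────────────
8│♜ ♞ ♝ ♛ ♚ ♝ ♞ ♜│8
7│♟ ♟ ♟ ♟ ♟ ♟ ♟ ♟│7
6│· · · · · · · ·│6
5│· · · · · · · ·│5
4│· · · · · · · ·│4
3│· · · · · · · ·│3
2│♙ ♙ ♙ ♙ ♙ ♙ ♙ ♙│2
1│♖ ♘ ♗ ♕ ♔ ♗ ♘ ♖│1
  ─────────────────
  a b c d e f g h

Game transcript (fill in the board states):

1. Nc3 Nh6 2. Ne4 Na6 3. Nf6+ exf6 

  a b c d e f g h
  ─────────────────
8│♜ · ♝ ♛ ♚ ♝ · ♜│8
7│♟ ♟ ♟ ♟ · ♟ ♟ ♟│7
6│♞ · · · · ♟ · ♞│6
5│· · · · · · · ·│5
4│· · · · · · · ·│4
3│· · · · · · · ·│3
2│♙ ♙ ♙ ♙ ♙ ♙ ♙ ♙│2
1│♖ · ♗ ♕ ♔ ♗ ♘ ♖│1
  ─────────────────
  a b c d e f g h

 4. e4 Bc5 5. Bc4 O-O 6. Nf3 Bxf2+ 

  a b c d e f g h
  ─────────────────
8│♜ · ♝ ♛ · ♜ ♚ ·│8
7│♟ ♟ ♟ ♟ · ♟ ♟ ♟│7
6│♞ · · · · ♟ · ♞│6
5│· · · · · · · ·│5
4│· · ♗ · ♙ · · ·│4
3│· · · · · ♘ · ·│3
2│♙ ♙ ♙ ♙ · ♝ ♙ ♙│2
1│♖ · ♗ ♕ ♔ · · ♖│1
  ─────────────────
  a b c d e f g h

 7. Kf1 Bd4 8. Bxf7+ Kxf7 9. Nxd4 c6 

  a b c d e f g h
  ─────────────────
8│♜ · ♝ ♛ · ♜ · ·│8
7│♟ ♟ · ♟ · ♚ ♟ ♟│7
6│♞ · ♟ · · ♟ · ♞│6
5│· · · · · · · ·│5
4│· · · ♘ ♙ · · ·│4
3│· · · · · · · ·│3
2│♙ ♙ ♙ ♙ · · ♙ ♙│2
1│♖ · ♗ ♕ · ♔ · ♖│1
  ─────────────────
  a b c d e f g h

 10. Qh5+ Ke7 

  a b c d e f g h
  ─────────────────
8│♜ · ♝ ♛ · ♜ · ·│8
7│♟ ♟ · ♟ ♚ · ♟ ♟│7
6│♞ · ♟ · · ♟ · ♞│6
5│· · · · · · · ♕│5
4│· · · ♘ ♙ · · ·│4
3│· · · · · · · ·│3
2│♙ ♙ ♙ ♙ · · ♙ ♙│2
1│♖ · ♗ · · ♔ · ♖│1
  ─────────────────
  a b c d e f g h


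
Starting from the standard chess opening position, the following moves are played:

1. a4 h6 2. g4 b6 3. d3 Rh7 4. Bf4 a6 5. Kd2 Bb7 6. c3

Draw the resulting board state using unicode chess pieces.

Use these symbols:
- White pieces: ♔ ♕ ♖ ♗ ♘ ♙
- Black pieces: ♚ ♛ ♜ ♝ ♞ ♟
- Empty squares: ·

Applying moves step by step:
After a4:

♜ ♞ ♝ ♛ ♚ ♝ ♞ ♜
♟ ♟ ♟ ♟ ♟ ♟ ♟ ♟
· · · · · · · ·
· · · · · · · ·
♙ · · · · · · ·
· · · · · · · ·
· ♙ ♙ ♙ ♙ ♙ ♙ ♙
♖ ♘ ♗ ♕ ♔ ♗ ♘ ♖


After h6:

♜ ♞ ♝ ♛ ♚ ♝ ♞ ♜
♟ ♟ ♟ ♟ ♟ ♟ ♟ ·
· · · · · · · ♟
· · · · · · · ·
♙ · · · · · · ·
· · · · · · · ·
· ♙ ♙ ♙ ♙ ♙ ♙ ♙
♖ ♘ ♗ ♕ ♔ ♗ ♘ ♖


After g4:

♜ ♞ ♝ ♛ ♚ ♝ ♞ ♜
♟ ♟ ♟ ♟ ♟ ♟ ♟ ·
· · · · · · · ♟
· · · · · · · ·
♙ · · · · · ♙ ·
· · · · · · · ·
· ♙ ♙ ♙ ♙ ♙ · ♙
♖ ♘ ♗ ♕ ♔ ♗ ♘ ♖


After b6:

♜ ♞ ♝ ♛ ♚ ♝ ♞ ♜
♟ · ♟ ♟ ♟ ♟ ♟ ·
· ♟ · · · · · ♟
· · · · · · · ·
♙ · · · · · ♙ ·
· · · · · · · ·
· ♙ ♙ ♙ ♙ ♙ · ♙
♖ ♘ ♗ ♕ ♔ ♗ ♘ ♖


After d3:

♜ ♞ ♝ ♛ ♚ ♝ ♞ ♜
♟ · ♟ ♟ ♟ ♟ ♟ ·
· ♟ · · · · · ♟
· · · · · · · ·
♙ · · · · · ♙ ·
· · · ♙ · · · ·
· ♙ ♙ · ♙ ♙ · ♙
♖ ♘ ♗ ♕ ♔ ♗ ♘ ♖


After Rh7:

♜ ♞ ♝ ♛ ♚ ♝ ♞ ·
♟ · ♟ ♟ ♟ ♟ ♟ ♜
· ♟ · · · · · ♟
· · · · · · · ·
♙ · · · · · ♙ ·
· · · ♙ · · · ·
· ♙ ♙ · ♙ ♙ · ♙
♖ ♘ ♗ ♕ ♔ ♗ ♘ ♖


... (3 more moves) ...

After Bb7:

♜ ♞ · ♛ ♚ ♝ ♞ ·
· ♝ ♟ ♟ ♟ ♟ ♟ ♜
♟ ♟ · · · · · ♟
· · · · · · · ·
♙ · · · · ♗ ♙ ·
· · · ♙ · · · ·
· ♙ ♙ ♔ ♙ ♙ · ♙
♖ ♘ · ♕ · ♗ ♘ ♖


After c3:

♜ ♞ · ♛ ♚ ♝ ♞ ·
· ♝ ♟ ♟ ♟ ♟ ♟ ♜
♟ ♟ · · · · · ♟
· · · · · · · ·
♙ · · · · ♗ ♙ ·
· · ♙ ♙ · · · ·
· ♙ · ♔ ♙ ♙ · ♙
♖ ♘ · ♕ · ♗ ♘ ♖



  a b c d e f g h
  ─────────────────
8│♜ ♞ · ♛ ♚ ♝ ♞ ·│8
7│· ♝ ♟ ♟ ♟ ♟ ♟ ♜│7
6│♟ ♟ · · · · · ♟│6
5│· · · · · · · ·│5
4│♙ · · · · ♗ ♙ ·│4
3│· · ♙ ♙ · · · ·│3
2│· ♙ · ♔ ♙ ♙ · ♙│2
1│♖ ♘ · ♕ · ♗ ♘ ♖│1
  ─────────────────
  a b c d e f g h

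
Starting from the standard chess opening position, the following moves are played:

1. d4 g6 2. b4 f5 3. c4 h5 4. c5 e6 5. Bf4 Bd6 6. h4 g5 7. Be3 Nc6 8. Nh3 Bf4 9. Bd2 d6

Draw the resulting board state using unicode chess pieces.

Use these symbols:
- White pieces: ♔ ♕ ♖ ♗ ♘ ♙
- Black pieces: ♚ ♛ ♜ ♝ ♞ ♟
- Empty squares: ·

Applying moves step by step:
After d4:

♜ ♞ ♝ ♛ ♚ ♝ ♞ ♜
♟ ♟ ♟ ♟ ♟ ♟ ♟ ♟
· · · · · · · ·
· · · · · · · ·
· · · ♙ · · · ·
· · · · · · · ·
♙ ♙ ♙ · ♙ ♙ ♙ ♙
♖ ♘ ♗ ♕ ♔ ♗ ♘ ♖


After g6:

♜ ♞ ♝ ♛ ♚ ♝ ♞ ♜
♟ ♟ ♟ ♟ ♟ ♟ · ♟
· · · · · · ♟ ·
· · · · · · · ·
· · · ♙ · · · ·
· · · · · · · ·
♙ ♙ ♙ · ♙ ♙ ♙ ♙
♖ ♘ ♗ ♕ ♔ ♗ ♘ ♖


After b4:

♜ ♞ ♝ ♛ ♚ ♝ ♞ ♜
♟ ♟ ♟ ♟ ♟ ♟ · ♟
· · · · · · ♟ ·
· · · · · · · ·
· ♙ · ♙ · · · ·
· · · · · · · ·
♙ · ♙ · ♙ ♙ ♙ ♙
♖ ♘ ♗ ♕ ♔ ♗ ♘ ♖


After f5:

♜ ♞ ♝ ♛ ♚ ♝ ♞ ♜
♟ ♟ ♟ ♟ ♟ · · ♟
· · · · · · ♟ ·
· · · · · ♟ · ·
· ♙ · ♙ · · · ·
· · · · · · · ·
♙ · ♙ · ♙ ♙ ♙ ♙
♖ ♘ ♗ ♕ ♔ ♗ ♘ ♖


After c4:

♜ ♞ ♝ ♛ ♚ ♝ ♞ ♜
♟ ♟ ♟ ♟ ♟ · · ♟
· · · · · · ♟ ·
· · · · · ♟ · ·
· ♙ ♙ ♙ · · · ·
· · · · · · · ·
♙ · · · ♙ ♙ ♙ ♙
♖ ♘ ♗ ♕ ♔ ♗ ♘ ♖


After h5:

♜ ♞ ♝ ♛ ♚ ♝ ♞ ♜
♟ ♟ ♟ ♟ ♟ · · ·
· · · · · · ♟ ·
· · · · · ♟ · ♟
· ♙ ♙ ♙ · · · ·
· · · · · · · ·
♙ · · · ♙ ♙ ♙ ♙
♖ ♘ ♗ ♕ ♔ ♗ ♘ ♖


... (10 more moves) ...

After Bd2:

♜ · ♝ ♛ ♚ · ♞ ♜
♟ ♟ ♟ ♟ · · · ·
· · ♞ · ♟ · · ·
· · ♙ · · ♟ ♟ ♟
· ♙ · ♙ · ♝ · ♙
· · · · · · · ♘
♙ · · ♗ ♙ ♙ ♙ ·
♖ ♘ · ♕ ♔ ♗ · ♖


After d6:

♜ · ♝ ♛ ♚ · ♞ ♜
♟ ♟ ♟ · · · · ·
· · ♞ ♟ ♟ · · ·
· · ♙ · · ♟ ♟ ♟
· ♙ · ♙ · ♝ · ♙
· · · · · · · ♘
♙ · · ♗ ♙ ♙ ♙ ·
♖ ♘ · ♕ ♔ ♗ · ♖



  a b c d e f g h
  ─────────────────
8│♜ · ♝ ♛ ♚ · ♞ ♜│8
7│♟ ♟ ♟ · · · · ·│7
6│· · ♞ ♟ ♟ · · ·│6
5│· · ♙ · · ♟ ♟ ♟│5
4│· ♙ · ♙ · ♝ · ♙│4
3│· · · · · · · ♘│3
2│♙ · · ♗ ♙ ♙ ♙ ·│2
1│♖ ♘ · ♕ ♔ ♗ · ♖│1
  ─────────────────
  a b c d e f g h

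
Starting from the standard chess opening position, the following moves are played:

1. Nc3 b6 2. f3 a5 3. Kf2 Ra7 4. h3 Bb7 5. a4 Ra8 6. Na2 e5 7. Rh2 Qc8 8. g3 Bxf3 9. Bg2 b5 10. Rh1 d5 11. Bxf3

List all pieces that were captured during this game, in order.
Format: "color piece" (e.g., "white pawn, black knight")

Tracking captures:
  Bxf3: captured white pawn
  Bxf3: captured black bishop

white pawn, black bishop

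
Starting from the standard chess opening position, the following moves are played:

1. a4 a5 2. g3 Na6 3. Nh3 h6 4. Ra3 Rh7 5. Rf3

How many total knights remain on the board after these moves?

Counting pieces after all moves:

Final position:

  a b c d e f g h
  ─────────────────
8│♜ · ♝ ♛ ♚ ♝ ♞ ·│8
7│· ♟ ♟ ♟ ♟ ♟ ♟ ♜│7
6│♞ · · · · · · ♟│6
5│♟ · · · · · · ·│5
4│♙ · · · · · · ·│4
3│· · · · · ♖ ♙ ♘│3
2│· ♙ ♙ ♙ ♙ ♙ · ♙│2
1│· ♘ ♗ ♕ ♔ ♗ · ♖│1
  ─────────────────
  a b c d e f g h


4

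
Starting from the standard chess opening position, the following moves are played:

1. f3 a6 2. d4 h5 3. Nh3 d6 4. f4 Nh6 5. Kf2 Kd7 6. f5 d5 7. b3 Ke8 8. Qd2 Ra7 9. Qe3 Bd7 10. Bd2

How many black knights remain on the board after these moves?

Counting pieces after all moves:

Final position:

  a b c d e f g h
  ─────────────────
8│· ♞ · ♛ ♚ ♝ · ♜│8
7│♜ ♟ ♟ ♝ ♟ ♟ ♟ ·│7
6│♟ · · · · · · ♞│6
5│· · · ♟ · ♙ · ♟│5
4│· · · ♙ · · · ·│4
3│· ♙ · · ♕ · · ♘│3
2│♙ · ♙ ♗ ♙ ♔ ♙ ♙│2
1│♖ ♘ · · · ♗ · ♖│1
  ─────────────────
  a b c d e f g h


2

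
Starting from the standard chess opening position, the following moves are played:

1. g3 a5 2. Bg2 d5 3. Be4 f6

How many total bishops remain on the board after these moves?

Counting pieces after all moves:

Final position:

  a b c d e f g h
  ─────────────────
8│♜ ♞ ♝ ♛ ♚ ♝ ♞ ♜│8
7│· ♟ ♟ · ♟ · ♟ ♟│7
6│· · · · · ♟ · ·│6
5│♟ · · ♟ · · · ·│5
4│· · · · ♗ · · ·│4
3│· · · · · · ♙ ·│3
2│♙ ♙ ♙ ♙ ♙ ♙ · ♙│2
1│♖ ♘ ♗ ♕ ♔ · ♘ ♖│1
  ─────────────────
  a b c d e f g h


4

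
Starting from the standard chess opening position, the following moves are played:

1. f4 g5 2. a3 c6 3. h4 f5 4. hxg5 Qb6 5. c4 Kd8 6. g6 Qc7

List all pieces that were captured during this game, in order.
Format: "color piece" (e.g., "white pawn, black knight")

Tracking captures:
  hxg5: captured black pawn

black pawn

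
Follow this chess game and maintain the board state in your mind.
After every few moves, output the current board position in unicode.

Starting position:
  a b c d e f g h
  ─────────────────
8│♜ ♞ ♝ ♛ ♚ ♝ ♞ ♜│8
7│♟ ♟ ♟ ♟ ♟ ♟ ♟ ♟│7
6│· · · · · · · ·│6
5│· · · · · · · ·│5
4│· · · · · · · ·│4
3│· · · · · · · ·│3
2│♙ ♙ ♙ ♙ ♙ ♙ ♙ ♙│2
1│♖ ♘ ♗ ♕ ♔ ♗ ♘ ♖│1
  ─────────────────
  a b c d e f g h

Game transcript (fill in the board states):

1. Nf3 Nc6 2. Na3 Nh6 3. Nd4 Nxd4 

  a b c d e f g h
  ─────────────────
8│♜ · ♝ ♛ ♚ ♝ · ♜│8
7│♟ ♟ ♟ ♟ ♟ ♟ ♟ ♟│7
6│· · · · · · · ♞│6
5│· · · · · · · ·│5
4│· · · ♞ · · · ·│4
3│♘ · · · · · · ·│3
2│♙ ♙ ♙ ♙ ♙ ♙ ♙ ♙│2
1│♖ · ♗ ♕ ♔ ♗ · ♖│1
  ─────────────────
  a b c d e f g h

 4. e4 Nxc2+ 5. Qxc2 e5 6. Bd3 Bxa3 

  a b c d e f g h
  ─────────────────
8│♜ · ♝ ♛ ♚ · · ♜│8
7│♟ ♟ ♟ ♟ · ♟ ♟ ♟│7
6│· · · · · · · ♞│6
5│· · · · ♟ · · ·│5
4│· · · · ♙ · · ·│4
3│♝ · · ♗ · · · ·│3
2│♙ ♙ ♕ ♙ · ♙ ♙ ♙│2
1│♖ · ♗ · ♔ · · ♖│1
  ─────────────────
  a b c d e f g h

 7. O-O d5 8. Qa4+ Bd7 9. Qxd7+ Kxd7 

  a b c d e f g h
  ─────────────────
8│♜ · · ♛ · · · ♜│8
7│♟ ♟ ♟ ♚ · ♟ ♟ ♟│7
6│· · · · · · · ♞│6
5│· · · ♟ ♟ · · ·│5
4│· · · · ♙ · · ·│4
3│♝ · · ♗ · · · ·│3
2│♙ ♙ · ♙ · ♙ ♙ ♙│2
1│♖ · ♗ · · ♖ ♔ ·│1
  ─────────────────
  a b c d e f g h

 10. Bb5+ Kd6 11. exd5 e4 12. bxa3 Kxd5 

  a b c d e f g h
  ─────────────────
8│♜ · · ♛ · · · ♜│8
7│♟ ♟ ♟ · · ♟ ♟ ♟│7
6│· · · · · · · ♞│6
5│· ♗ · ♚ · · · ·│5
4│· · · · ♟ · · ·│4
3│♙ · · · · · · ·│3
2│♙ · · ♙ · ♙ ♙ ♙│2
1│♖ · ♗ · · ♖ ♔ ·│1
  ─────────────────
  a b c d e f g h

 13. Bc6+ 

  a b c d e f g h
  ─────────────────
8│♜ · · ♛ · · · ♜│8
7│♟ ♟ ♟ · · ♟ ♟ ♟│7
6│· · ♗ · · · · ♞│6
5│· · · ♚ · · · ·│5
4│· · · · ♟ · · ·│4
3│♙ · · · · · · ·│3
2│♙ · · ♙ · ♙ ♙ ♙│2
1│♖ · ♗ · · ♖ ♔ ·│1
  ─────────────────
  a b c d e f g h


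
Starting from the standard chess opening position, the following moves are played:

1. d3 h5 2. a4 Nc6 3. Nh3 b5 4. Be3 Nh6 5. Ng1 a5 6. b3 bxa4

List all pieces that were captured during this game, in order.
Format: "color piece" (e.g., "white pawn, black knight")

Tracking captures:
  bxa4: captured white pawn

white pawn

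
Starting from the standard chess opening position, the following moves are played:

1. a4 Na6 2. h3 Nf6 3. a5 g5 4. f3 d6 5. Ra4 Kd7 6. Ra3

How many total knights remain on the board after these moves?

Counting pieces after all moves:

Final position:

  a b c d e f g h
  ─────────────────
8│♜ · ♝ ♛ · ♝ · ♜│8
7│♟ ♟ ♟ ♚ ♟ ♟ · ♟│7
6│♞ · · ♟ · ♞ · ·│6
5│♙ · · · · · ♟ ·│5
4│· · · · · · · ·│4
3│♖ · · · · ♙ · ♙│3
2│· ♙ ♙ ♙ ♙ · ♙ ·│2
1│· ♘ ♗ ♕ ♔ ♗ ♘ ♖│1
  ─────────────────
  a b c d e f g h


4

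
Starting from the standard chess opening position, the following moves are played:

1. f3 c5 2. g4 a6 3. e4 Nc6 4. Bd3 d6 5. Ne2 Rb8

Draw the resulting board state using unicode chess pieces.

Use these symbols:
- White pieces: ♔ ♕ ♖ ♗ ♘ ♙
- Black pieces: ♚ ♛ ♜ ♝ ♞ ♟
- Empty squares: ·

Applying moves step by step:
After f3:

♜ ♞ ♝ ♛ ♚ ♝ ♞ ♜
♟ ♟ ♟ ♟ ♟ ♟ ♟ ♟
· · · · · · · ·
· · · · · · · ·
· · · · · · · ·
· · · · · ♙ · ·
♙ ♙ ♙ ♙ ♙ · ♙ ♙
♖ ♘ ♗ ♕ ♔ ♗ ♘ ♖


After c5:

♜ ♞ ♝ ♛ ♚ ♝ ♞ ♜
♟ ♟ · ♟ ♟ ♟ ♟ ♟
· · · · · · · ·
· · ♟ · · · · ·
· · · · · · · ·
· · · · · ♙ · ·
♙ ♙ ♙ ♙ ♙ · ♙ ♙
♖ ♘ ♗ ♕ ♔ ♗ ♘ ♖


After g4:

♜ ♞ ♝ ♛ ♚ ♝ ♞ ♜
♟ ♟ · ♟ ♟ ♟ ♟ ♟
· · · · · · · ·
· · ♟ · · · · ·
· · · · · · ♙ ·
· · · · · ♙ · ·
♙ ♙ ♙ ♙ ♙ · · ♙
♖ ♘ ♗ ♕ ♔ ♗ ♘ ♖


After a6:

♜ ♞ ♝ ♛ ♚ ♝ ♞ ♜
· ♟ · ♟ ♟ ♟ ♟ ♟
♟ · · · · · · ·
· · ♟ · · · · ·
· · · · · · ♙ ·
· · · · · ♙ · ·
♙ ♙ ♙ ♙ ♙ · · ♙
♖ ♘ ♗ ♕ ♔ ♗ ♘ ♖


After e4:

♜ ♞ ♝ ♛ ♚ ♝ ♞ ♜
· ♟ · ♟ ♟ ♟ ♟ ♟
♟ · · · · · · ·
· · ♟ · · · · ·
· · · · ♙ · ♙ ·
· · · · · ♙ · ·
♙ ♙ ♙ ♙ · · · ♙
♖ ♘ ♗ ♕ ♔ ♗ ♘ ♖


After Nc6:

♜ · ♝ ♛ ♚ ♝ ♞ ♜
· ♟ · ♟ ♟ ♟ ♟ ♟
♟ · ♞ · · · · ·
· · ♟ · · · · ·
· · · · ♙ · ♙ ·
· · · · · ♙ · ·
♙ ♙ ♙ ♙ · · · ♙
♖ ♘ ♗ ♕ ♔ ♗ ♘ ♖


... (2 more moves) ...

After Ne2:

♜ · ♝ ♛ ♚ ♝ ♞ ♜
· ♟ · · ♟ ♟ ♟ ♟
♟ · ♞ ♟ · · · ·
· · ♟ · · · · ·
· · · · ♙ · ♙ ·
· · · ♗ · ♙ · ·
♙ ♙ ♙ ♙ ♘ · · ♙
♖ ♘ ♗ ♕ ♔ · · ♖


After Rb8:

· ♜ ♝ ♛ ♚ ♝ ♞ ♜
· ♟ · · ♟ ♟ ♟ ♟
♟ · ♞ ♟ · · · ·
· · ♟ · · · · ·
· · · · ♙ · ♙ ·
· · · ♗ · ♙ · ·
♙ ♙ ♙ ♙ ♘ · · ♙
♖ ♘ ♗ ♕ ♔ · · ♖



  a b c d e f g h
  ─────────────────
8│· ♜ ♝ ♛ ♚ ♝ ♞ ♜│8
7│· ♟ · · ♟ ♟ ♟ ♟│7
6│♟ · ♞ ♟ · · · ·│6
5│· · ♟ · · · · ·│5
4│· · · · ♙ · ♙ ·│4
3│· · · ♗ · ♙ · ·│3
2│♙ ♙ ♙ ♙ ♘ · · ♙│2
1│♖ ♘ ♗ ♕ ♔ · · ♖│1
  ─────────────────
  a b c d e f g h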